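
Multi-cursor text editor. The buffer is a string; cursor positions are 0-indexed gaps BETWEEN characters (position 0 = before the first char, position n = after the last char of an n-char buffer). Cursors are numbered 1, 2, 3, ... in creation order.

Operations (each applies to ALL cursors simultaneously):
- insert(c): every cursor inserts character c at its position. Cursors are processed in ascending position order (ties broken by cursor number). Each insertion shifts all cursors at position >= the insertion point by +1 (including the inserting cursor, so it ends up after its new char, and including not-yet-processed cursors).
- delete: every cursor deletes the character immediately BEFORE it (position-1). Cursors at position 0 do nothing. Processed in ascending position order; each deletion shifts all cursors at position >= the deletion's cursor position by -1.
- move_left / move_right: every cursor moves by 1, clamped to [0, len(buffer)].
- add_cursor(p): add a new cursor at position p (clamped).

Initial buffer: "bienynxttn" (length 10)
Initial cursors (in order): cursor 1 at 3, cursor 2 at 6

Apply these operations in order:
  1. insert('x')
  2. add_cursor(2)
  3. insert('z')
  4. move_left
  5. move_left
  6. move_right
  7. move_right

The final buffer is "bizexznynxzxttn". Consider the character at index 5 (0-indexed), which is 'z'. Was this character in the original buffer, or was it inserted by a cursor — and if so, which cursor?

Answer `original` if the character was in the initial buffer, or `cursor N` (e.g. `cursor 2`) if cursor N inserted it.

Answer: cursor 1

Derivation:
After op 1 (insert('x')): buffer="biexnynxxttn" (len 12), cursors c1@4 c2@8, authorship ...1...2....
After op 2 (add_cursor(2)): buffer="biexnynxxttn" (len 12), cursors c3@2 c1@4 c2@8, authorship ...1...2....
After op 3 (insert('z')): buffer="bizexznynxzxttn" (len 15), cursors c3@3 c1@6 c2@11, authorship ..3.11...22....
After op 4 (move_left): buffer="bizexznynxzxttn" (len 15), cursors c3@2 c1@5 c2@10, authorship ..3.11...22....
After op 5 (move_left): buffer="bizexznynxzxttn" (len 15), cursors c3@1 c1@4 c2@9, authorship ..3.11...22....
After op 6 (move_right): buffer="bizexznynxzxttn" (len 15), cursors c3@2 c1@5 c2@10, authorship ..3.11...22....
After op 7 (move_right): buffer="bizexznynxzxttn" (len 15), cursors c3@3 c1@6 c2@11, authorship ..3.11...22....
Authorship (.=original, N=cursor N): . . 3 . 1 1 . . . 2 2 . . . .
Index 5: author = 1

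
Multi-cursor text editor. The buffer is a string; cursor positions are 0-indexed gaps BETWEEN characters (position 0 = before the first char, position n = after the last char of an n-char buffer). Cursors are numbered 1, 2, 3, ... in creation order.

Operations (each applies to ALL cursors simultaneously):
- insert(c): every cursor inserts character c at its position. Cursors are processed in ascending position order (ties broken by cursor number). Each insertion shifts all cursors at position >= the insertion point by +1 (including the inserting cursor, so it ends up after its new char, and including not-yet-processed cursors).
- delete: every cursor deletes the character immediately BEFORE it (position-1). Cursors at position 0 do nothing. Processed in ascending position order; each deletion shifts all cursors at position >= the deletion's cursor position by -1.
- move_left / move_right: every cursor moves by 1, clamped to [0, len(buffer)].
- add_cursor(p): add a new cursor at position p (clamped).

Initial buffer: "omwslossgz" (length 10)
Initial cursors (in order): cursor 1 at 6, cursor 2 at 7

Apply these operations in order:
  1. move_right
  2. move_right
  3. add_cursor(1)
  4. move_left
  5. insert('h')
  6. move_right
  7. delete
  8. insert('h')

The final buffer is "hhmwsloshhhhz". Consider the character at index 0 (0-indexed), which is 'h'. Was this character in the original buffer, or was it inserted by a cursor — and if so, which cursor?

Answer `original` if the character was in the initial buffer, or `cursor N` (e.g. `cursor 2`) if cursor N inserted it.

Answer: cursor 3

Derivation:
After op 1 (move_right): buffer="omwslossgz" (len 10), cursors c1@7 c2@8, authorship ..........
After op 2 (move_right): buffer="omwslossgz" (len 10), cursors c1@8 c2@9, authorship ..........
After op 3 (add_cursor(1)): buffer="omwslossgz" (len 10), cursors c3@1 c1@8 c2@9, authorship ..........
After op 4 (move_left): buffer="omwslossgz" (len 10), cursors c3@0 c1@7 c2@8, authorship ..........
After op 5 (insert('h')): buffer="homwsloshshgz" (len 13), cursors c3@1 c1@9 c2@11, authorship 3.......1.2..
After op 6 (move_right): buffer="homwsloshshgz" (len 13), cursors c3@2 c1@10 c2@12, authorship 3.......1.2..
After op 7 (delete): buffer="hmwsloshhz" (len 10), cursors c3@1 c1@8 c2@9, authorship 3......12.
After op 8 (insert('h')): buffer="hhmwsloshhhhz" (len 13), cursors c3@2 c1@10 c2@12, authorship 33......1122.
Authorship (.=original, N=cursor N): 3 3 . . . . . . 1 1 2 2 .
Index 0: author = 3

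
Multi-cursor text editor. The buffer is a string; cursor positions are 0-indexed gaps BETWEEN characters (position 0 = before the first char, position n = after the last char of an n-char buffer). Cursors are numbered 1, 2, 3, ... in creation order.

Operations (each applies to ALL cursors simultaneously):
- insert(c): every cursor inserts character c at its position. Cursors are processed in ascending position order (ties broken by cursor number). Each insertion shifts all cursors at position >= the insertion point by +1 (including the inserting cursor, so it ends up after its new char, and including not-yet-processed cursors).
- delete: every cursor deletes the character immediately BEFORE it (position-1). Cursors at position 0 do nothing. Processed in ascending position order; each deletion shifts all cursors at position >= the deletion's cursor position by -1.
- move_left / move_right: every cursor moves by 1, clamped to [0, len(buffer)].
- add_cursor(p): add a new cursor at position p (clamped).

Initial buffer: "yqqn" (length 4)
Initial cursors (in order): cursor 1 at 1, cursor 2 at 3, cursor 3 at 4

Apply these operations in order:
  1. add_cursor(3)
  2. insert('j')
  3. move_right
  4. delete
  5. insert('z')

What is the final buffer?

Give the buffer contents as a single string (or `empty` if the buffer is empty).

After op 1 (add_cursor(3)): buffer="yqqn" (len 4), cursors c1@1 c2@3 c4@3 c3@4, authorship ....
After op 2 (insert('j')): buffer="yjqqjjnj" (len 8), cursors c1@2 c2@6 c4@6 c3@8, authorship .1..24.3
After op 3 (move_right): buffer="yjqqjjnj" (len 8), cursors c1@3 c2@7 c4@7 c3@8, authorship .1..24.3
After op 4 (delete): buffer="yjqj" (len 4), cursors c1@2 c2@4 c3@4 c4@4, authorship .1.2
After op 5 (insert('z')): buffer="yjzqjzzz" (len 8), cursors c1@3 c2@8 c3@8 c4@8, authorship .11.2234

Answer: yjzqjzzz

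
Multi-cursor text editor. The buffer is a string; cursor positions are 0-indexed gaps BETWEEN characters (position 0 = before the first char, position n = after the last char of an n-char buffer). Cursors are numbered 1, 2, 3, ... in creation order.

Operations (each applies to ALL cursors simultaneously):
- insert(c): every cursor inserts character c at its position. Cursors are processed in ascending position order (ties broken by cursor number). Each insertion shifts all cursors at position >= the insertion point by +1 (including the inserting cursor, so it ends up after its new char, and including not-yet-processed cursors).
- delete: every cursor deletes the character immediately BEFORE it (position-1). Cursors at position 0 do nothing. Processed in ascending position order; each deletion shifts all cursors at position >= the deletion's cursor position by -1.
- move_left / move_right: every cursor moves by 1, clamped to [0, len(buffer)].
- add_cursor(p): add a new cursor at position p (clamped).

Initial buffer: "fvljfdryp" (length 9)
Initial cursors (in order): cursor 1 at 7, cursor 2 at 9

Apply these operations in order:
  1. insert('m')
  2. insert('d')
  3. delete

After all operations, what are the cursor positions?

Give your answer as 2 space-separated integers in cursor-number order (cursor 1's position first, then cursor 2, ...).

Answer: 8 11

Derivation:
After op 1 (insert('m')): buffer="fvljfdrmypm" (len 11), cursors c1@8 c2@11, authorship .......1..2
After op 2 (insert('d')): buffer="fvljfdrmdypmd" (len 13), cursors c1@9 c2@13, authorship .......11..22
After op 3 (delete): buffer="fvljfdrmypm" (len 11), cursors c1@8 c2@11, authorship .......1..2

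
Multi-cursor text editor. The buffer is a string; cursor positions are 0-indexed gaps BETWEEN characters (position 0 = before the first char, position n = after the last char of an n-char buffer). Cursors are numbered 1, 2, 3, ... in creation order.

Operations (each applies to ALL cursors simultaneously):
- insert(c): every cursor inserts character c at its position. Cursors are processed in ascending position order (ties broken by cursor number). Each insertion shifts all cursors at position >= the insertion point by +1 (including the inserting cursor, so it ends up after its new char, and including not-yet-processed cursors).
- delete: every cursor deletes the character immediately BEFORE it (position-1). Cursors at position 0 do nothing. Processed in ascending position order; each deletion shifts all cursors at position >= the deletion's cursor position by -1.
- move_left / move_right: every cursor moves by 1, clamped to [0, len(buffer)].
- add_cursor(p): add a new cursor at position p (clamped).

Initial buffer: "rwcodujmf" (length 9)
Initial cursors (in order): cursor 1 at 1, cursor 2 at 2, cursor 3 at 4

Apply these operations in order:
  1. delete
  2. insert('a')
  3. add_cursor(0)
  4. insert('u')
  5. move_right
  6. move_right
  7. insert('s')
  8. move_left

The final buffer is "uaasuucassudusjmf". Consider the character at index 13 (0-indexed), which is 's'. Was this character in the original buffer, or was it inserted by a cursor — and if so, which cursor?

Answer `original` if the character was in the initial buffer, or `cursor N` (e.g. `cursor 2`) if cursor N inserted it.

After op 1 (delete): buffer="cdujmf" (len 6), cursors c1@0 c2@0 c3@1, authorship ......
After op 2 (insert('a')): buffer="aacadujmf" (len 9), cursors c1@2 c2@2 c3@4, authorship 12.3.....
After op 3 (add_cursor(0)): buffer="aacadujmf" (len 9), cursors c4@0 c1@2 c2@2 c3@4, authorship 12.3.....
After op 4 (insert('u')): buffer="uaauucaudujmf" (len 13), cursors c4@1 c1@5 c2@5 c3@8, authorship 41212.33.....
After op 5 (move_right): buffer="uaauucaudujmf" (len 13), cursors c4@2 c1@6 c2@6 c3@9, authorship 41212.33.....
After op 6 (move_right): buffer="uaauucaudujmf" (len 13), cursors c4@3 c1@7 c2@7 c3@10, authorship 41212.33.....
After op 7 (insert('s')): buffer="uaasuucassudusjmf" (len 17), cursors c4@4 c1@10 c2@10 c3@14, authorship 412412.3123..3...
After op 8 (move_left): buffer="uaasuucassudusjmf" (len 17), cursors c4@3 c1@9 c2@9 c3@13, authorship 412412.3123..3...
Authorship (.=original, N=cursor N): 4 1 2 4 1 2 . 3 1 2 3 . . 3 . . .
Index 13: author = 3

Answer: cursor 3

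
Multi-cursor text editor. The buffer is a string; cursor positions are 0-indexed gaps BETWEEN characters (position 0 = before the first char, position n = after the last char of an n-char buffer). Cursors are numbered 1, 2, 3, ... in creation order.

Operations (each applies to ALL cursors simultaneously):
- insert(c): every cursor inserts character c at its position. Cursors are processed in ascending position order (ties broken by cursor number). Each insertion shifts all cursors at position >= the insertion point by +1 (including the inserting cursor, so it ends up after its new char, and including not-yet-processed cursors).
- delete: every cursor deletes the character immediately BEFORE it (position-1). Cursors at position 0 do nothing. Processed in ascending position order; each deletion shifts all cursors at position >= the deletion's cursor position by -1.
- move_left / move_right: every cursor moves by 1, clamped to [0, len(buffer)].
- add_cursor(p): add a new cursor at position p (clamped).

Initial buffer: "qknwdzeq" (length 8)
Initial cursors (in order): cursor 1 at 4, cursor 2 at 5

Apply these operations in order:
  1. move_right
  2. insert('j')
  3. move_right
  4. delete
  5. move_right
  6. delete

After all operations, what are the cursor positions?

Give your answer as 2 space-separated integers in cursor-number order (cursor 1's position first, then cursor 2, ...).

Answer: 6 6

Derivation:
After op 1 (move_right): buffer="qknwdzeq" (len 8), cursors c1@5 c2@6, authorship ........
After op 2 (insert('j')): buffer="qknwdjzjeq" (len 10), cursors c1@6 c2@8, authorship .....1.2..
After op 3 (move_right): buffer="qknwdjzjeq" (len 10), cursors c1@7 c2@9, authorship .....1.2..
After op 4 (delete): buffer="qknwdjjq" (len 8), cursors c1@6 c2@7, authorship .....12.
After op 5 (move_right): buffer="qknwdjjq" (len 8), cursors c1@7 c2@8, authorship .....12.
After op 6 (delete): buffer="qknwdj" (len 6), cursors c1@6 c2@6, authorship .....1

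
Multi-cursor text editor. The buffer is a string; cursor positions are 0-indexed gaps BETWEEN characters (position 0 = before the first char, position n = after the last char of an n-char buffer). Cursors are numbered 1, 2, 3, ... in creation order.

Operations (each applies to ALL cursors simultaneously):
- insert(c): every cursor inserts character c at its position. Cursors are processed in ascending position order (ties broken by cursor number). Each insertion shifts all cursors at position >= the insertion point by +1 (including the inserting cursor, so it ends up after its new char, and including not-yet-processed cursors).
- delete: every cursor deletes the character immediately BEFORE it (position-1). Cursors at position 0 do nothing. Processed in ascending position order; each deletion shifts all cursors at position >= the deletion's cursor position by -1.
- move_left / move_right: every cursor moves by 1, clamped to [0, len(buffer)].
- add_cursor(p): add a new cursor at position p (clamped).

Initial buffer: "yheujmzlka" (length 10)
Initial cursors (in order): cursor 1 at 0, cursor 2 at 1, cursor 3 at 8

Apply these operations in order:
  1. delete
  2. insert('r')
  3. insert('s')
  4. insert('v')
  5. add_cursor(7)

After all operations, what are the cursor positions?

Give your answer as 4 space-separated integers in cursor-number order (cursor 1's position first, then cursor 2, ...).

Answer: 6 6 15 7

Derivation:
After op 1 (delete): buffer="heujmzka" (len 8), cursors c1@0 c2@0 c3@6, authorship ........
After op 2 (insert('r')): buffer="rrheujmzrka" (len 11), cursors c1@2 c2@2 c3@9, authorship 12......3..
After op 3 (insert('s')): buffer="rrssheujmzrska" (len 14), cursors c1@4 c2@4 c3@12, authorship 1212......33..
After op 4 (insert('v')): buffer="rrssvvheujmzrsvka" (len 17), cursors c1@6 c2@6 c3@15, authorship 121212......333..
After op 5 (add_cursor(7)): buffer="rrssvvheujmzrsvka" (len 17), cursors c1@6 c2@6 c4@7 c3@15, authorship 121212......333..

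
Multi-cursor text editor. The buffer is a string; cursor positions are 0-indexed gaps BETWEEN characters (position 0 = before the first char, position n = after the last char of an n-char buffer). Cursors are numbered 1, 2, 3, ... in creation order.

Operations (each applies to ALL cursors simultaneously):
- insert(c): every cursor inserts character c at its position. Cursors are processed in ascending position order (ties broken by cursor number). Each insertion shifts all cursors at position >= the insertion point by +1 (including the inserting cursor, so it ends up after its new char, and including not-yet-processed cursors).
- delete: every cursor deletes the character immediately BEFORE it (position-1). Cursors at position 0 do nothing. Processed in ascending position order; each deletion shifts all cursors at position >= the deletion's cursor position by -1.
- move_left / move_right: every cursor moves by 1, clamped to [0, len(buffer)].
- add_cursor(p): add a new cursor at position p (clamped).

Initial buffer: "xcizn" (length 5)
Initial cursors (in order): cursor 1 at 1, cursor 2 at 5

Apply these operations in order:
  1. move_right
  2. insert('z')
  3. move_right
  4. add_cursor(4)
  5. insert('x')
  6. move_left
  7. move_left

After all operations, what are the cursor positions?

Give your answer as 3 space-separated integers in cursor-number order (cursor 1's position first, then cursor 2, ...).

Answer: 4 8 4

Derivation:
After op 1 (move_right): buffer="xcizn" (len 5), cursors c1@2 c2@5, authorship .....
After op 2 (insert('z')): buffer="xcziznz" (len 7), cursors c1@3 c2@7, authorship ..1...2
After op 3 (move_right): buffer="xcziznz" (len 7), cursors c1@4 c2@7, authorship ..1...2
After op 4 (add_cursor(4)): buffer="xcziznz" (len 7), cursors c1@4 c3@4 c2@7, authorship ..1...2
After op 5 (insert('x')): buffer="xczixxznzx" (len 10), cursors c1@6 c3@6 c2@10, authorship ..1.13..22
After op 6 (move_left): buffer="xczixxznzx" (len 10), cursors c1@5 c3@5 c2@9, authorship ..1.13..22
After op 7 (move_left): buffer="xczixxznzx" (len 10), cursors c1@4 c3@4 c2@8, authorship ..1.13..22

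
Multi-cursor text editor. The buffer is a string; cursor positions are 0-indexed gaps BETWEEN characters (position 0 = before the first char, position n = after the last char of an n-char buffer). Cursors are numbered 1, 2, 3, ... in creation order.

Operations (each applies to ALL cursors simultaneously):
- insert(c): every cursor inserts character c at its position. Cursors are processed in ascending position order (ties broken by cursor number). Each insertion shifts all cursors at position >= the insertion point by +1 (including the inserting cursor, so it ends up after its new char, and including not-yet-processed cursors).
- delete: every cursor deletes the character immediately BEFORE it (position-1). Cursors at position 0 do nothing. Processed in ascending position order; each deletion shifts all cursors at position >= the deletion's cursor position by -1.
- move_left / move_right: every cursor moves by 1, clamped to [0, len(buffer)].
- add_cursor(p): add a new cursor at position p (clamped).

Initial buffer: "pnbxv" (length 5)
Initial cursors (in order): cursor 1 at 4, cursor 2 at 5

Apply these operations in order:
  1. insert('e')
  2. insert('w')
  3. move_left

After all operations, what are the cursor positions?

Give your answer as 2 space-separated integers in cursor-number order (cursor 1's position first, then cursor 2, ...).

Answer: 5 8

Derivation:
After op 1 (insert('e')): buffer="pnbxeve" (len 7), cursors c1@5 c2@7, authorship ....1.2
After op 2 (insert('w')): buffer="pnbxewvew" (len 9), cursors c1@6 c2@9, authorship ....11.22
After op 3 (move_left): buffer="pnbxewvew" (len 9), cursors c1@5 c2@8, authorship ....11.22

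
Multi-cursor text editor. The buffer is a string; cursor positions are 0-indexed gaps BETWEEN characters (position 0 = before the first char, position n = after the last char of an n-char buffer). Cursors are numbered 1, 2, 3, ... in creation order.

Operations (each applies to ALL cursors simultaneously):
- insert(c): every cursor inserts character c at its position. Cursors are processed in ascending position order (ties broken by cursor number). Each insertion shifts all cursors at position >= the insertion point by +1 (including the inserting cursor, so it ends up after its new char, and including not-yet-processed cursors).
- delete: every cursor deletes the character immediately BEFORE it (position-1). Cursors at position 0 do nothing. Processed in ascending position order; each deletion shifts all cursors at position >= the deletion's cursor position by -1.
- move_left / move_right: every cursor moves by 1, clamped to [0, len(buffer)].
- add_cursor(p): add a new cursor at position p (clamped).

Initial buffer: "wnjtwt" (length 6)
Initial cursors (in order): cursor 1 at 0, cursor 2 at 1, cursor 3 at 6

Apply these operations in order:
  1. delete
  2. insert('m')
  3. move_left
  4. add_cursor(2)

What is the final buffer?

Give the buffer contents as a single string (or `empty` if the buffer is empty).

Answer: mmnjtwm

Derivation:
After op 1 (delete): buffer="njtw" (len 4), cursors c1@0 c2@0 c3@4, authorship ....
After op 2 (insert('m')): buffer="mmnjtwm" (len 7), cursors c1@2 c2@2 c3@7, authorship 12....3
After op 3 (move_left): buffer="mmnjtwm" (len 7), cursors c1@1 c2@1 c3@6, authorship 12....3
After op 4 (add_cursor(2)): buffer="mmnjtwm" (len 7), cursors c1@1 c2@1 c4@2 c3@6, authorship 12....3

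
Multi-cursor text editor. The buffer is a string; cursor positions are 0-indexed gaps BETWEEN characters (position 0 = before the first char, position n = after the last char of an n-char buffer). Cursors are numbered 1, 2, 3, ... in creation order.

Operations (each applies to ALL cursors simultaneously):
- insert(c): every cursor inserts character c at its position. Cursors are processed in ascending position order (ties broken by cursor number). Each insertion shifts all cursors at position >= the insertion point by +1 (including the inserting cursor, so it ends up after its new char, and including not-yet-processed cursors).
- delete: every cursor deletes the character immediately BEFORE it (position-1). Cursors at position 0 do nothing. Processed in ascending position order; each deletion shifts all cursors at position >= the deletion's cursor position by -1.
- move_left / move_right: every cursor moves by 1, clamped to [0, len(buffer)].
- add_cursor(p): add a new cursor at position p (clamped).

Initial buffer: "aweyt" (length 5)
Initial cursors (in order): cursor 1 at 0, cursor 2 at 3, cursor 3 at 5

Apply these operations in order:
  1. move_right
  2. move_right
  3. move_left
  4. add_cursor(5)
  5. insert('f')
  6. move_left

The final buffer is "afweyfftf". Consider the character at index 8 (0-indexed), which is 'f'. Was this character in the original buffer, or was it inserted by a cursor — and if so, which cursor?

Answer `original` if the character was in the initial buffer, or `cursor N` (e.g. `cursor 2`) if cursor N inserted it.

Answer: cursor 4

Derivation:
After op 1 (move_right): buffer="aweyt" (len 5), cursors c1@1 c2@4 c3@5, authorship .....
After op 2 (move_right): buffer="aweyt" (len 5), cursors c1@2 c2@5 c3@5, authorship .....
After op 3 (move_left): buffer="aweyt" (len 5), cursors c1@1 c2@4 c3@4, authorship .....
After op 4 (add_cursor(5)): buffer="aweyt" (len 5), cursors c1@1 c2@4 c3@4 c4@5, authorship .....
After op 5 (insert('f')): buffer="afweyfftf" (len 9), cursors c1@2 c2@7 c3@7 c4@9, authorship .1...23.4
After op 6 (move_left): buffer="afweyfftf" (len 9), cursors c1@1 c2@6 c3@6 c4@8, authorship .1...23.4
Authorship (.=original, N=cursor N): . 1 . . . 2 3 . 4
Index 8: author = 4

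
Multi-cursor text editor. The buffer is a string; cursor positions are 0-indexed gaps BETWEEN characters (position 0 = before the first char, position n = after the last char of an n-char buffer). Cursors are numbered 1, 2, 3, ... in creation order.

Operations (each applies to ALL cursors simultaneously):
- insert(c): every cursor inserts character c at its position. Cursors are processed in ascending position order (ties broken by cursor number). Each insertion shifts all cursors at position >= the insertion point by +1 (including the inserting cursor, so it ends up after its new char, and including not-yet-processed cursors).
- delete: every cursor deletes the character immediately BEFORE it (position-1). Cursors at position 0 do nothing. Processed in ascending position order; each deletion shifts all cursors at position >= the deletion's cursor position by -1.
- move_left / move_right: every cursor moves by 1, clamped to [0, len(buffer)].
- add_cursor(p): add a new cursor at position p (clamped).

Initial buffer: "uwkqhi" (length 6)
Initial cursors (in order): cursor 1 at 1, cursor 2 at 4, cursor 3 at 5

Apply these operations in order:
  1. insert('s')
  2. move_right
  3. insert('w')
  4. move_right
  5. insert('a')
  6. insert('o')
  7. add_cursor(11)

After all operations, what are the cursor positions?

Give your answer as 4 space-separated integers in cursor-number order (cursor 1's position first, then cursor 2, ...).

Answer: 7 14 18 11

Derivation:
After op 1 (insert('s')): buffer="uswkqshsi" (len 9), cursors c1@2 c2@6 c3@8, authorship .1...2.3.
After op 2 (move_right): buffer="uswkqshsi" (len 9), cursors c1@3 c2@7 c3@9, authorship .1...2.3.
After op 3 (insert('w')): buffer="uswwkqshwsiw" (len 12), cursors c1@4 c2@9 c3@12, authorship .1.1..2.23.3
After op 4 (move_right): buffer="uswwkqshwsiw" (len 12), cursors c1@5 c2@10 c3@12, authorship .1.1..2.23.3
After op 5 (insert('a')): buffer="uswwkaqshwsaiwa" (len 15), cursors c1@6 c2@12 c3@15, authorship .1.1.1.2.232.33
After op 6 (insert('o')): buffer="uswwkaoqshwsaoiwao" (len 18), cursors c1@7 c2@14 c3@18, authorship .1.1.11.2.2322.333
After op 7 (add_cursor(11)): buffer="uswwkaoqshwsaoiwao" (len 18), cursors c1@7 c4@11 c2@14 c3@18, authorship .1.1.11.2.2322.333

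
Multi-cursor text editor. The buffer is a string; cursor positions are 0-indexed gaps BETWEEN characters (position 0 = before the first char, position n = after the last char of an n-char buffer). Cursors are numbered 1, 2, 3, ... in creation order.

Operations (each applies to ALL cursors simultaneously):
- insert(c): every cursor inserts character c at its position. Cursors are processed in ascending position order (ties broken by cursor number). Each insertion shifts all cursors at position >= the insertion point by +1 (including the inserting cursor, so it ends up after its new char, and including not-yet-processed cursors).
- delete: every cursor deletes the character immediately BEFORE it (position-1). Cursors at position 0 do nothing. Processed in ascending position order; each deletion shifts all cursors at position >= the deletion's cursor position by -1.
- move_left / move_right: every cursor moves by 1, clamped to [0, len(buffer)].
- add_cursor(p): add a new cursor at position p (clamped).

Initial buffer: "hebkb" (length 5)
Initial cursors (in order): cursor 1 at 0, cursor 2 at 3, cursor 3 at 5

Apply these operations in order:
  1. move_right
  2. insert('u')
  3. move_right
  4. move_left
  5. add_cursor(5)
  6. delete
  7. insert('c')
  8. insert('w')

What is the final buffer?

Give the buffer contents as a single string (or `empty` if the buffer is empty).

Answer: hcwebcccwwwu

Derivation:
After op 1 (move_right): buffer="hebkb" (len 5), cursors c1@1 c2@4 c3@5, authorship .....
After op 2 (insert('u')): buffer="huebkubu" (len 8), cursors c1@2 c2@6 c3@8, authorship .1...2.3
After op 3 (move_right): buffer="huebkubu" (len 8), cursors c1@3 c2@7 c3@8, authorship .1...2.3
After op 4 (move_left): buffer="huebkubu" (len 8), cursors c1@2 c2@6 c3@7, authorship .1...2.3
After op 5 (add_cursor(5)): buffer="huebkubu" (len 8), cursors c1@2 c4@5 c2@6 c3@7, authorship .1...2.3
After op 6 (delete): buffer="hebu" (len 4), cursors c1@1 c2@3 c3@3 c4@3, authorship ...3
After op 7 (insert('c')): buffer="hcebcccu" (len 8), cursors c1@2 c2@7 c3@7 c4@7, authorship .1..2343
After op 8 (insert('w')): buffer="hcwebcccwwwu" (len 12), cursors c1@3 c2@11 c3@11 c4@11, authorship .11..2342343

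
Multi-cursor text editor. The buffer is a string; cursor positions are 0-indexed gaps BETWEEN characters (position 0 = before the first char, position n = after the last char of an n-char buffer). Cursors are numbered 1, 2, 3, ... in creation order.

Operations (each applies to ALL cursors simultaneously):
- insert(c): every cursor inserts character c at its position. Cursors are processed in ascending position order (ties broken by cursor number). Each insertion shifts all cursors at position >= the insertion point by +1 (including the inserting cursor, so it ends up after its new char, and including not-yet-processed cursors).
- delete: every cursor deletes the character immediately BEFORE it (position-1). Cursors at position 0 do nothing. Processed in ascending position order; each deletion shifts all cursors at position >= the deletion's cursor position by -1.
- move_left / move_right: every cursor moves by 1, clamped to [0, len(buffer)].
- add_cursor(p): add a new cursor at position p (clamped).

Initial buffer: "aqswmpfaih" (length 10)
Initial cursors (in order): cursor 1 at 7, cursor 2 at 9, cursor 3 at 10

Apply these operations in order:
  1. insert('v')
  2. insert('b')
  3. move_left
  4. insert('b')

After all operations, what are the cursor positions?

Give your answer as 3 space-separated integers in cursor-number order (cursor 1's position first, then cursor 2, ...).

After op 1 (insert('v')): buffer="aqswmpfvaivhv" (len 13), cursors c1@8 c2@11 c3@13, authorship .......1..2.3
After op 2 (insert('b')): buffer="aqswmpfvbaivbhvb" (len 16), cursors c1@9 c2@13 c3@16, authorship .......11..22.33
After op 3 (move_left): buffer="aqswmpfvbaivbhvb" (len 16), cursors c1@8 c2@12 c3@15, authorship .......11..22.33
After op 4 (insert('b')): buffer="aqswmpfvbbaivbbhvbb" (len 19), cursors c1@9 c2@14 c3@18, authorship .......111..222.333

Answer: 9 14 18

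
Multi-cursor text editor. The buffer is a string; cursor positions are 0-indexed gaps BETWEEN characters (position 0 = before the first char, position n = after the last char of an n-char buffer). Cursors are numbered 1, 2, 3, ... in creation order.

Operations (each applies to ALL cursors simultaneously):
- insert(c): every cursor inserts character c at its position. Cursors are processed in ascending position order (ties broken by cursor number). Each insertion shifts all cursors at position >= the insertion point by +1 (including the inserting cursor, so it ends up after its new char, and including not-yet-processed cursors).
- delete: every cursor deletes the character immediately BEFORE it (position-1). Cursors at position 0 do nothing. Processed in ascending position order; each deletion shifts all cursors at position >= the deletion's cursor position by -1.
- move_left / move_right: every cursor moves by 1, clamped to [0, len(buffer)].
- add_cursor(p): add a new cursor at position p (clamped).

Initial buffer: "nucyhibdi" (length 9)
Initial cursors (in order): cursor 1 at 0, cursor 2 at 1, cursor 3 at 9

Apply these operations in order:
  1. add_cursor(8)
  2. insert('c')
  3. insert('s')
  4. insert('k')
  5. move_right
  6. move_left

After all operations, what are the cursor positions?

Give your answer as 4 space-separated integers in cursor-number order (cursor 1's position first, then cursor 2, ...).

Answer: 3 7 20 17

Derivation:
After op 1 (add_cursor(8)): buffer="nucyhibdi" (len 9), cursors c1@0 c2@1 c4@8 c3@9, authorship .........
After op 2 (insert('c')): buffer="cncucyhibdcic" (len 13), cursors c1@1 c2@3 c4@11 c3@13, authorship 1.2.......4.3
After op 3 (insert('s')): buffer="csncsucyhibdcsics" (len 17), cursors c1@2 c2@5 c4@14 c3@17, authorship 11.22.......44.33
After op 4 (insert('k')): buffer="cskncskucyhibdcskicsk" (len 21), cursors c1@3 c2@7 c4@17 c3@21, authorship 111.222.......444.333
After op 5 (move_right): buffer="cskncskucyhibdcskicsk" (len 21), cursors c1@4 c2@8 c4@18 c3@21, authorship 111.222.......444.333
After op 6 (move_left): buffer="cskncskucyhibdcskicsk" (len 21), cursors c1@3 c2@7 c4@17 c3@20, authorship 111.222.......444.333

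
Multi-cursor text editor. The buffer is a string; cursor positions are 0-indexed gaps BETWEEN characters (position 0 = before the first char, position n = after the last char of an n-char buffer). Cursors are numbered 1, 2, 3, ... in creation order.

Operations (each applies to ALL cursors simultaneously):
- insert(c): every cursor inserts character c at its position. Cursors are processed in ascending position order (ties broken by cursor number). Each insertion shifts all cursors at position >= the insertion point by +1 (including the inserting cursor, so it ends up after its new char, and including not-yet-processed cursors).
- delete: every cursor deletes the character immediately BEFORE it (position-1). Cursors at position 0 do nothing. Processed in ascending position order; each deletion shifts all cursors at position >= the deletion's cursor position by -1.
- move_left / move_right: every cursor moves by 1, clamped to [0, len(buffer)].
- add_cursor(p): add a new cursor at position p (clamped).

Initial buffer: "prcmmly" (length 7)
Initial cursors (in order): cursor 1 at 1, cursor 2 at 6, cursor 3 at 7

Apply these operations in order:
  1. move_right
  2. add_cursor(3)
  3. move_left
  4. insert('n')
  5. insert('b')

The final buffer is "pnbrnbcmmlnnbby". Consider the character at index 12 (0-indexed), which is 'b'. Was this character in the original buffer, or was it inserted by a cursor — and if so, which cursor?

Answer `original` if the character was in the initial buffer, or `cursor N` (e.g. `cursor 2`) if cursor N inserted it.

Answer: cursor 2

Derivation:
After op 1 (move_right): buffer="prcmmly" (len 7), cursors c1@2 c2@7 c3@7, authorship .......
After op 2 (add_cursor(3)): buffer="prcmmly" (len 7), cursors c1@2 c4@3 c2@7 c3@7, authorship .......
After op 3 (move_left): buffer="prcmmly" (len 7), cursors c1@1 c4@2 c2@6 c3@6, authorship .......
After op 4 (insert('n')): buffer="pnrncmmlnny" (len 11), cursors c1@2 c4@4 c2@10 c3@10, authorship .1.4....23.
After op 5 (insert('b')): buffer="pnbrnbcmmlnnbby" (len 15), cursors c1@3 c4@6 c2@14 c3@14, authorship .11.44....2323.
Authorship (.=original, N=cursor N): . 1 1 . 4 4 . . . . 2 3 2 3 .
Index 12: author = 2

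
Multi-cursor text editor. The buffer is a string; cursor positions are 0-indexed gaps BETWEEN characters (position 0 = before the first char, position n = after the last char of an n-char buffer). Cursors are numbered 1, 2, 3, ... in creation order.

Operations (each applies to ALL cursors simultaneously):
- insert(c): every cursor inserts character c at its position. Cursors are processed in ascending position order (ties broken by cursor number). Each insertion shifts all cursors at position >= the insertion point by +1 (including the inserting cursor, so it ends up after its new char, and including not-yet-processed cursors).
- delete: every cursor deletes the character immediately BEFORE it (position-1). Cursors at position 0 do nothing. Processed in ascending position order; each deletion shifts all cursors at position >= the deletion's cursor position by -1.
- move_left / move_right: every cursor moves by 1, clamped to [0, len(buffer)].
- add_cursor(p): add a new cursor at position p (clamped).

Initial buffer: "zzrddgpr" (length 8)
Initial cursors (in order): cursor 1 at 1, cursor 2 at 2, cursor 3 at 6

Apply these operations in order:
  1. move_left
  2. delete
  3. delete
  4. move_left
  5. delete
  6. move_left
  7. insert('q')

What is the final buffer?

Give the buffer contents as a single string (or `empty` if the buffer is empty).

Answer: qqqrgpr

Derivation:
After op 1 (move_left): buffer="zzrddgpr" (len 8), cursors c1@0 c2@1 c3@5, authorship ........
After op 2 (delete): buffer="zrdgpr" (len 6), cursors c1@0 c2@0 c3@3, authorship ......
After op 3 (delete): buffer="zrgpr" (len 5), cursors c1@0 c2@0 c3@2, authorship .....
After op 4 (move_left): buffer="zrgpr" (len 5), cursors c1@0 c2@0 c3@1, authorship .....
After op 5 (delete): buffer="rgpr" (len 4), cursors c1@0 c2@0 c3@0, authorship ....
After op 6 (move_left): buffer="rgpr" (len 4), cursors c1@0 c2@0 c3@0, authorship ....
After op 7 (insert('q')): buffer="qqqrgpr" (len 7), cursors c1@3 c2@3 c3@3, authorship 123....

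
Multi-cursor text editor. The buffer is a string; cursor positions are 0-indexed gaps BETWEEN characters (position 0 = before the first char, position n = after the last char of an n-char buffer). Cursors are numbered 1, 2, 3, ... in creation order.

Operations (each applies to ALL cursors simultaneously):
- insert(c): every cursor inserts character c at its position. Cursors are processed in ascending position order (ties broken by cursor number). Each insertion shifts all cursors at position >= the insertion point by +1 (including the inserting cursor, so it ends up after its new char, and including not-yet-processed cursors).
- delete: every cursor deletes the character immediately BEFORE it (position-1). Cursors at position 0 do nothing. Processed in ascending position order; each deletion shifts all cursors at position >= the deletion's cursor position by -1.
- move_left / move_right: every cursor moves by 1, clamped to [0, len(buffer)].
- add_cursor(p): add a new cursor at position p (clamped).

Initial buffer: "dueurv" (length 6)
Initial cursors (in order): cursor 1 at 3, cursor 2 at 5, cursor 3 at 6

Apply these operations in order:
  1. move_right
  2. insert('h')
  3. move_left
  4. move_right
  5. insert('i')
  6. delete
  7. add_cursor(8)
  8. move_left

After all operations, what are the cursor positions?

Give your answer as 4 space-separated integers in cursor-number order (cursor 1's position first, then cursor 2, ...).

After op 1 (move_right): buffer="dueurv" (len 6), cursors c1@4 c2@6 c3@6, authorship ......
After op 2 (insert('h')): buffer="dueuhrvhh" (len 9), cursors c1@5 c2@9 c3@9, authorship ....1..23
After op 3 (move_left): buffer="dueuhrvhh" (len 9), cursors c1@4 c2@8 c3@8, authorship ....1..23
After op 4 (move_right): buffer="dueuhrvhh" (len 9), cursors c1@5 c2@9 c3@9, authorship ....1..23
After op 5 (insert('i')): buffer="dueuhirvhhii" (len 12), cursors c1@6 c2@12 c3@12, authorship ....11..2323
After op 6 (delete): buffer="dueuhrvhh" (len 9), cursors c1@5 c2@9 c3@9, authorship ....1..23
After op 7 (add_cursor(8)): buffer="dueuhrvhh" (len 9), cursors c1@5 c4@8 c2@9 c3@9, authorship ....1..23
After op 8 (move_left): buffer="dueuhrvhh" (len 9), cursors c1@4 c4@7 c2@8 c3@8, authorship ....1..23

Answer: 4 8 8 7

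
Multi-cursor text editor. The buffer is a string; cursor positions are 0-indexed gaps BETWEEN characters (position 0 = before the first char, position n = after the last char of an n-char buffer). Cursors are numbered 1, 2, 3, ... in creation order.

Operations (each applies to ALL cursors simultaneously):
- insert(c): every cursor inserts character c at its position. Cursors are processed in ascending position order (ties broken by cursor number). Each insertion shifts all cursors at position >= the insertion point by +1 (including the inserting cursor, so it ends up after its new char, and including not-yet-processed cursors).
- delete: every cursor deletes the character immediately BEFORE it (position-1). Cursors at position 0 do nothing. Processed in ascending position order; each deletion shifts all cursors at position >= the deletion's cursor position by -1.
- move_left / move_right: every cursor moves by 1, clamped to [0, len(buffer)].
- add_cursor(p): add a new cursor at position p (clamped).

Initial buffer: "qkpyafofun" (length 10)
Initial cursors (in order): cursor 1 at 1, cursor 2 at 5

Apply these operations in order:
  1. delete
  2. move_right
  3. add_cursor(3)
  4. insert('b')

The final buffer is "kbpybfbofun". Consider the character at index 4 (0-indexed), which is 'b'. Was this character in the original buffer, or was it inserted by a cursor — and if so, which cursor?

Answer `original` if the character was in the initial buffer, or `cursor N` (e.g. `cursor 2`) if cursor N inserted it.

After op 1 (delete): buffer="kpyfofun" (len 8), cursors c1@0 c2@3, authorship ........
After op 2 (move_right): buffer="kpyfofun" (len 8), cursors c1@1 c2@4, authorship ........
After op 3 (add_cursor(3)): buffer="kpyfofun" (len 8), cursors c1@1 c3@3 c2@4, authorship ........
After op 4 (insert('b')): buffer="kbpybfbofun" (len 11), cursors c1@2 c3@5 c2@7, authorship .1..3.2....
Authorship (.=original, N=cursor N): . 1 . . 3 . 2 . . . .
Index 4: author = 3

Answer: cursor 3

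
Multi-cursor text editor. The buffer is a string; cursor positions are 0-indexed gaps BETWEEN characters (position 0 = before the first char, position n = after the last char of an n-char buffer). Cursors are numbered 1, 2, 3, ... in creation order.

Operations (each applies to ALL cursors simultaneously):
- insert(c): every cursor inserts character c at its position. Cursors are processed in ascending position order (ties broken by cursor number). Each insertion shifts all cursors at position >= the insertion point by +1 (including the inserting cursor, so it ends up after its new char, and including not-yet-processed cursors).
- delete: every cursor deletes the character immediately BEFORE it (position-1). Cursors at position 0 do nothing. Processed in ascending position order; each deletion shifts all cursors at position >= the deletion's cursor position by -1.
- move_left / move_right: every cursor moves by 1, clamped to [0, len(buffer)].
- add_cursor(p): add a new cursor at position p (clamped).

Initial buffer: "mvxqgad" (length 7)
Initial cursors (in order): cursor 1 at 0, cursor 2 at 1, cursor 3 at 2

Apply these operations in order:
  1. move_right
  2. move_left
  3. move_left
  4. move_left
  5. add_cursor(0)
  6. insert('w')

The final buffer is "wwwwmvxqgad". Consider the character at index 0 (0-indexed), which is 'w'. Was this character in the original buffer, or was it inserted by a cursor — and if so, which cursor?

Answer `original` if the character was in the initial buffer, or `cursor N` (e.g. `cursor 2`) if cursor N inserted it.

Answer: cursor 1

Derivation:
After op 1 (move_right): buffer="mvxqgad" (len 7), cursors c1@1 c2@2 c3@3, authorship .......
After op 2 (move_left): buffer="mvxqgad" (len 7), cursors c1@0 c2@1 c3@2, authorship .......
After op 3 (move_left): buffer="mvxqgad" (len 7), cursors c1@0 c2@0 c3@1, authorship .......
After op 4 (move_left): buffer="mvxqgad" (len 7), cursors c1@0 c2@0 c3@0, authorship .......
After op 5 (add_cursor(0)): buffer="mvxqgad" (len 7), cursors c1@0 c2@0 c3@0 c4@0, authorship .......
After op 6 (insert('w')): buffer="wwwwmvxqgad" (len 11), cursors c1@4 c2@4 c3@4 c4@4, authorship 1234.......
Authorship (.=original, N=cursor N): 1 2 3 4 . . . . . . .
Index 0: author = 1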